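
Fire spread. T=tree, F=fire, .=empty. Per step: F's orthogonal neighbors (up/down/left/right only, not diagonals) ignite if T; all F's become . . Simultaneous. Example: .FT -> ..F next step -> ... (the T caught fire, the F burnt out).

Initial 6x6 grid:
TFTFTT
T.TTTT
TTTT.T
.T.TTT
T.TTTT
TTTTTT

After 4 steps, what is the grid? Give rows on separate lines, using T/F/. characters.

Step 1: 4 trees catch fire, 2 burn out
  F.F.FT
  T.TFTT
  TTTT.T
  .T.TTT
  T.TTTT
  TTTTTT
Step 2: 5 trees catch fire, 4 burn out
  .....F
  F.F.FT
  TTTF.T
  .T.TTT
  T.TTTT
  TTTTTT
Step 3: 4 trees catch fire, 5 burn out
  ......
  .....F
  FTF..T
  .T.FTT
  T.TTTT
  TTTTTT
Step 4: 4 trees catch fire, 4 burn out
  ......
  ......
  .F...F
  .T..FT
  T.TFTT
  TTTTTT

......
......
.F...F
.T..FT
T.TFTT
TTTTTT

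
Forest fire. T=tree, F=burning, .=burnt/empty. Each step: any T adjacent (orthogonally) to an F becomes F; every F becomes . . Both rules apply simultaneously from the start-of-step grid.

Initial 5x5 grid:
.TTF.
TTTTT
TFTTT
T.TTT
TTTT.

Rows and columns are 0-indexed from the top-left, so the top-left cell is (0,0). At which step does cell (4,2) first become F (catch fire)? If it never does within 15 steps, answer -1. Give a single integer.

Step 1: cell (4,2)='T' (+5 fires, +2 burnt)
Step 2: cell (4,2)='T' (+7 fires, +5 burnt)
Step 3: cell (4,2)='F' (+4 fires, +7 burnt)
  -> target ignites at step 3
Step 4: cell (4,2)='.' (+3 fires, +4 burnt)
Step 5: cell (4,2)='.' (+0 fires, +3 burnt)
  fire out at step 5

3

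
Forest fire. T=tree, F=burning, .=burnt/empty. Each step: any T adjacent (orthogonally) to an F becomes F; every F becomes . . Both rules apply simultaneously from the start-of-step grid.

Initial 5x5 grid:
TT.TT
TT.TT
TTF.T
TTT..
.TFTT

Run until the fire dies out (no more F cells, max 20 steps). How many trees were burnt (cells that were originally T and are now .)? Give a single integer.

Step 1: +4 fires, +2 burnt (F count now 4)
Step 2: +4 fires, +4 burnt (F count now 4)
Step 3: +3 fires, +4 burnt (F count now 3)
Step 4: +1 fires, +3 burnt (F count now 1)
Step 5: +0 fires, +1 burnt (F count now 0)
Fire out after step 5
Initially T: 17, now '.': 20
Total burnt (originally-T cells now '.'): 12

Answer: 12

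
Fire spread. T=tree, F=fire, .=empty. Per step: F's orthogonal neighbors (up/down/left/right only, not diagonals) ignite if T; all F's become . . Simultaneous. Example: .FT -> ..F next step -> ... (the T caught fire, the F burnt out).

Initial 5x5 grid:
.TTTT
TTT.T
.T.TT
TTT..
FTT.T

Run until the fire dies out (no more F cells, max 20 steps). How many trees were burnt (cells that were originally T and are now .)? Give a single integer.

Answer: 16

Derivation:
Step 1: +2 fires, +1 burnt (F count now 2)
Step 2: +2 fires, +2 burnt (F count now 2)
Step 3: +2 fires, +2 burnt (F count now 2)
Step 4: +1 fires, +2 burnt (F count now 1)
Step 5: +3 fires, +1 burnt (F count now 3)
Step 6: +1 fires, +3 burnt (F count now 1)
Step 7: +1 fires, +1 burnt (F count now 1)
Step 8: +1 fires, +1 burnt (F count now 1)
Step 9: +1 fires, +1 burnt (F count now 1)
Step 10: +1 fires, +1 burnt (F count now 1)
Step 11: +1 fires, +1 burnt (F count now 1)
Step 12: +0 fires, +1 burnt (F count now 0)
Fire out after step 12
Initially T: 17, now '.': 24
Total burnt (originally-T cells now '.'): 16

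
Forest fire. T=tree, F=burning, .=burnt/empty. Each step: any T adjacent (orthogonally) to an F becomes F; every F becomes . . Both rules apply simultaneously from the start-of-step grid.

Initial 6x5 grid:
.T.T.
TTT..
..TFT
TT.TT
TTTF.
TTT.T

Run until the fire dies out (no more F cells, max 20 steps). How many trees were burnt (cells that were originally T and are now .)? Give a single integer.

Step 1: +4 fires, +2 burnt (F count now 4)
Step 2: +4 fires, +4 burnt (F count now 4)
Step 3: +4 fires, +4 burnt (F count now 4)
Step 4: +4 fires, +4 burnt (F count now 4)
Step 5: +0 fires, +4 burnt (F count now 0)
Fire out after step 5
Initially T: 18, now '.': 28
Total burnt (originally-T cells now '.'): 16

Answer: 16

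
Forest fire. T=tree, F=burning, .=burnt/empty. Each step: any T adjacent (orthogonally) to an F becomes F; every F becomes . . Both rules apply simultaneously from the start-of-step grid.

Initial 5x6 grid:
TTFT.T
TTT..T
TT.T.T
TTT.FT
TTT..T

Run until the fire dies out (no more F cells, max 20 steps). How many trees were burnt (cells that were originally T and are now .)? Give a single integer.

Step 1: +4 fires, +2 burnt (F count now 4)
Step 2: +4 fires, +4 burnt (F count now 4)
Step 3: +3 fires, +4 burnt (F count now 3)
Step 4: +3 fires, +3 burnt (F count now 3)
Step 5: +3 fires, +3 burnt (F count now 3)
Step 6: +2 fires, +3 burnt (F count now 2)
Step 7: +0 fires, +2 burnt (F count now 0)
Fire out after step 7
Initially T: 20, now '.': 29
Total burnt (originally-T cells now '.'): 19

Answer: 19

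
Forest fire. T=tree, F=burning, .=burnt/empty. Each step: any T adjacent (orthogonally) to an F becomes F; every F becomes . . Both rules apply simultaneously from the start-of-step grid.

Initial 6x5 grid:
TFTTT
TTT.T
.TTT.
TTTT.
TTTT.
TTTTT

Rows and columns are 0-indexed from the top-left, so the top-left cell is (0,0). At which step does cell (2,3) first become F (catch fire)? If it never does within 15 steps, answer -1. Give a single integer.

Step 1: cell (2,3)='T' (+3 fires, +1 burnt)
Step 2: cell (2,3)='T' (+4 fires, +3 burnt)
Step 3: cell (2,3)='T' (+3 fires, +4 burnt)
Step 4: cell (2,3)='F' (+5 fires, +3 burnt)
  -> target ignites at step 4
Step 5: cell (2,3)='.' (+4 fires, +5 burnt)
Step 6: cell (2,3)='.' (+3 fires, +4 burnt)
Step 7: cell (2,3)='.' (+1 fires, +3 burnt)
Step 8: cell (2,3)='.' (+1 fires, +1 burnt)
Step 9: cell (2,3)='.' (+0 fires, +1 burnt)
  fire out at step 9

4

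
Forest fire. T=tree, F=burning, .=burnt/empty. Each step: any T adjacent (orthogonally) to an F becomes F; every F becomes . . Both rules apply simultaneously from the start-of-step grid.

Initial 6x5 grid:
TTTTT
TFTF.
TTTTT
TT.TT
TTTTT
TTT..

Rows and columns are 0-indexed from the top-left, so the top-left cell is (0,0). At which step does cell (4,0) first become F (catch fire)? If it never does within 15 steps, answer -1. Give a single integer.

Step 1: cell (4,0)='T' (+6 fires, +2 burnt)
Step 2: cell (4,0)='T' (+8 fires, +6 burnt)
Step 3: cell (4,0)='T' (+4 fires, +8 burnt)
Step 4: cell (4,0)='F' (+4 fires, +4 burnt)
  -> target ignites at step 4
Step 5: cell (4,0)='.' (+2 fires, +4 burnt)
Step 6: cell (4,0)='.' (+0 fires, +2 burnt)
  fire out at step 6

4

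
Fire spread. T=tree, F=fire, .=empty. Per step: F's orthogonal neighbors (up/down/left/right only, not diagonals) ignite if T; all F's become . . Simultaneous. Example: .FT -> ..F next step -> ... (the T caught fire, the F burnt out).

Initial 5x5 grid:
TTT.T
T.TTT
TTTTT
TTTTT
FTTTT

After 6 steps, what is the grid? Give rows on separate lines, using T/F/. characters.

Step 1: 2 trees catch fire, 1 burn out
  TTT.T
  T.TTT
  TTTTT
  FTTTT
  .FTTT
Step 2: 3 trees catch fire, 2 burn out
  TTT.T
  T.TTT
  FTTTT
  .FTTT
  ..FTT
Step 3: 4 trees catch fire, 3 burn out
  TTT.T
  F.TTT
  .FTTT
  ..FTT
  ...FT
Step 4: 4 trees catch fire, 4 burn out
  FTT.T
  ..TTT
  ..FTT
  ...FT
  ....F
Step 5: 4 trees catch fire, 4 burn out
  .FT.T
  ..FTT
  ...FT
  ....F
  .....
Step 6: 3 trees catch fire, 4 burn out
  ..F.T
  ...FT
  ....F
  .....
  .....

..F.T
...FT
....F
.....
.....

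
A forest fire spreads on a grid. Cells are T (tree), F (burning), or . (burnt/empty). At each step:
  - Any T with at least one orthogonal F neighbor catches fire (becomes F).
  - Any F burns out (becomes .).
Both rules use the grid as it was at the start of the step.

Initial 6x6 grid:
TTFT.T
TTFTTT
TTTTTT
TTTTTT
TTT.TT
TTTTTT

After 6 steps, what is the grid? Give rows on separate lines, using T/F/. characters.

Step 1: 5 trees catch fire, 2 burn out
  TF.F.T
  TF.FTT
  TTFTTT
  TTTTTT
  TTT.TT
  TTTTTT
Step 2: 6 trees catch fire, 5 burn out
  F....T
  F...FT
  TF.FTT
  TTFTTT
  TTT.TT
  TTTTTT
Step 3: 6 trees catch fire, 6 burn out
  .....T
  .....F
  F...FT
  TF.FTT
  TTF.TT
  TTTTTT
Step 4: 6 trees catch fire, 6 burn out
  .....F
  ......
  .....F
  F...FT
  TF..TT
  TTFTTT
Step 5: 5 trees catch fire, 6 burn out
  ......
  ......
  ......
  .....F
  F...FT
  TF.FTT
Step 6: 3 trees catch fire, 5 burn out
  ......
  ......
  ......
  ......
  .....F
  F...FT

......
......
......
......
.....F
F...FT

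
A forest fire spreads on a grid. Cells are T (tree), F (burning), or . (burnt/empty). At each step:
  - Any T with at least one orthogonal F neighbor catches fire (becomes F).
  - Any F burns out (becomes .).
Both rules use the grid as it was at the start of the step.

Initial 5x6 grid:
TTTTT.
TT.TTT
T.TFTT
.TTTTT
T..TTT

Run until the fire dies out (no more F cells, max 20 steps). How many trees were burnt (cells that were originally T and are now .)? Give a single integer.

Step 1: +4 fires, +1 burnt (F count now 4)
Step 2: +6 fires, +4 burnt (F count now 6)
Step 3: +6 fires, +6 burnt (F count now 6)
Step 4: +2 fires, +6 burnt (F count now 2)
Step 5: +2 fires, +2 burnt (F count now 2)
Step 6: +1 fires, +2 burnt (F count now 1)
Step 7: +1 fires, +1 burnt (F count now 1)
Step 8: +0 fires, +1 burnt (F count now 0)
Fire out after step 8
Initially T: 23, now '.': 29
Total burnt (originally-T cells now '.'): 22

Answer: 22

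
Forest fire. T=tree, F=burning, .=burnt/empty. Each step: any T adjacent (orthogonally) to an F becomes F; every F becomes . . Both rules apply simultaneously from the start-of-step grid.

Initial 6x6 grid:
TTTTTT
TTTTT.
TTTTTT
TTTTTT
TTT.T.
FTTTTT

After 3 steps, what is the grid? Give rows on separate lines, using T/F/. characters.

Step 1: 2 trees catch fire, 1 burn out
  TTTTTT
  TTTTT.
  TTTTTT
  TTTTTT
  FTT.T.
  .FTTTT
Step 2: 3 trees catch fire, 2 burn out
  TTTTTT
  TTTTT.
  TTTTTT
  FTTTTT
  .FT.T.
  ..FTTT
Step 3: 4 trees catch fire, 3 burn out
  TTTTTT
  TTTTT.
  FTTTTT
  .FTTTT
  ..F.T.
  ...FTT

TTTTTT
TTTTT.
FTTTTT
.FTTTT
..F.T.
...FTT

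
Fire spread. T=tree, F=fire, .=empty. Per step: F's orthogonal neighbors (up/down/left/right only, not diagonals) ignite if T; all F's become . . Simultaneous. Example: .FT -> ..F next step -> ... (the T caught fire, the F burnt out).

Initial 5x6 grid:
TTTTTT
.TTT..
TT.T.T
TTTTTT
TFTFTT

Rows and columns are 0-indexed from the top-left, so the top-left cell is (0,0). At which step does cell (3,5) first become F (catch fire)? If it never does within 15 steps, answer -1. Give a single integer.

Step 1: cell (3,5)='T' (+5 fires, +2 burnt)
Step 2: cell (3,5)='T' (+6 fires, +5 burnt)
Step 3: cell (3,5)='F' (+4 fires, +6 burnt)
  -> target ignites at step 3
Step 4: cell (3,5)='.' (+4 fires, +4 burnt)
Step 5: cell (3,5)='.' (+3 fires, +4 burnt)
Step 6: cell (3,5)='.' (+1 fires, +3 burnt)
Step 7: cell (3,5)='.' (+0 fires, +1 burnt)
  fire out at step 7

3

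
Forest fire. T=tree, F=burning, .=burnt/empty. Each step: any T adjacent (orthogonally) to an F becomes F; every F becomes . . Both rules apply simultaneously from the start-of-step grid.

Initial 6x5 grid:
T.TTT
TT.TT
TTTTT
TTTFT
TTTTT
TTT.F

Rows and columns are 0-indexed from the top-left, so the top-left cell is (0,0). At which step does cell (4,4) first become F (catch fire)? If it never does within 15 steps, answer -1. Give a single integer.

Step 1: cell (4,4)='F' (+5 fires, +2 burnt)
  -> target ignites at step 1
Step 2: cell (4,4)='.' (+5 fires, +5 burnt)
Step 3: cell (4,4)='.' (+6 fires, +5 burnt)
Step 4: cell (4,4)='.' (+6 fires, +6 burnt)
Step 5: cell (4,4)='.' (+2 fires, +6 burnt)
Step 6: cell (4,4)='.' (+1 fires, +2 burnt)
Step 7: cell (4,4)='.' (+0 fires, +1 burnt)
  fire out at step 7

1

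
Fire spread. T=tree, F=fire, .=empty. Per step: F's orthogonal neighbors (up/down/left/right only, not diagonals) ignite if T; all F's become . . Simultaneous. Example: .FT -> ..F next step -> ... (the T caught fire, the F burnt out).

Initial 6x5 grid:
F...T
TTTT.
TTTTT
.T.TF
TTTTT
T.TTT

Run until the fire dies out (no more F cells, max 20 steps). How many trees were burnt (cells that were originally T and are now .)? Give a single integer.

Step 1: +4 fires, +2 burnt (F count now 4)
Step 2: +5 fires, +4 burnt (F count now 5)
Step 3: +6 fires, +5 burnt (F count now 6)
Step 4: +3 fires, +6 burnt (F count now 3)
Step 5: +1 fires, +3 burnt (F count now 1)
Step 6: +1 fires, +1 burnt (F count now 1)
Step 7: +0 fires, +1 burnt (F count now 0)
Fire out after step 7
Initially T: 21, now '.': 29
Total burnt (originally-T cells now '.'): 20

Answer: 20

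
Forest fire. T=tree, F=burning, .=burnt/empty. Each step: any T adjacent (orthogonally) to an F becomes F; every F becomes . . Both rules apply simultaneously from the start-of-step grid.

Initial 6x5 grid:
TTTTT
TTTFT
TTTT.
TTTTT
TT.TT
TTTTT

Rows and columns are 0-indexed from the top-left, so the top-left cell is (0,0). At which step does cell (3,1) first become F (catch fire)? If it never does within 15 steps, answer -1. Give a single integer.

Step 1: cell (3,1)='T' (+4 fires, +1 burnt)
Step 2: cell (3,1)='T' (+5 fires, +4 burnt)
Step 3: cell (3,1)='T' (+6 fires, +5 burnt)
Step 4: cell (3,1)='F' (+5 fires, +6 burnt)
  -> target ignites at step 4
Step 5: cell (3,1)='.' (+4 fires, +5 burnt)
Step 6: cell (3,1)='.' (+2 fires, +4 burnt)
Step 7: cell (3,1)='.' (+1 fires, +2 burnt)
Step 8: cell (3,1)='.' (+0 fires, +1 burnt)
  fire out at step 8

4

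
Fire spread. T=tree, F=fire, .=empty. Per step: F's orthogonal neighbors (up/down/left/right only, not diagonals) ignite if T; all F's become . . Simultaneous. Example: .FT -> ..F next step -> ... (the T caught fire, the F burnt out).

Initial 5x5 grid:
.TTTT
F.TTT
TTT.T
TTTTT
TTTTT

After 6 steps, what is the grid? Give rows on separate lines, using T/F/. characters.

Step 1: 1 trees catch fire, 1 burn out
  .TTTT
  ..TTT
  FTT.T
  TTTTT
  TTTTT
Step 2: 2 trees catch fire, 1 burn out
  .TTTT
  ..TTT
  .FT.T
  FTTTT
  TTTTT
Step 3: 3 trees catch fire, 2 burn out
  .TTTT
  ..TTT
  ..F.T
  .FTTT
  FTTTT
Step 4: 3 trees catch fire, 3 burn out
  .TTTT
  ..FTT
  ....T
  ..FTT
  .FTTT
Step 5: 4 trees catch fire, 3 burn out
  .TFTT
  ...FT
  ....T
  ...FT
  ..FTT
Step 6: 5 trees catch fire, 4 burn out
  .F.FT
  ....F
  ....T
  ....F
  ...FT

.F.FT
....F
....T
....F
...FT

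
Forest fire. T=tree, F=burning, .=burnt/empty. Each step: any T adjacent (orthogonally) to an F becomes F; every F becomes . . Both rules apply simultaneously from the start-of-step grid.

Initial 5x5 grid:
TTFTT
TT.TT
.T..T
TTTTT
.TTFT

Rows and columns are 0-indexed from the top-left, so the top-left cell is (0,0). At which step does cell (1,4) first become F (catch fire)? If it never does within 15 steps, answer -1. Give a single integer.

Step 1: cell (1,4)='T' (+5 fires, +2 burnt)
Step 2: cell (1,4)='T' (+7 fires, +5 burnt)
Step 3: cell (1,4)='F' (+5 fires, +7 burnt)
  -> target ignites at step 3
Step 4: cell (1,4)='.' (+1 fires, +5 burnt)
Step 5: cell (1,4)='.' (+0 fires, +1 burnt)
  fire out at step 5

3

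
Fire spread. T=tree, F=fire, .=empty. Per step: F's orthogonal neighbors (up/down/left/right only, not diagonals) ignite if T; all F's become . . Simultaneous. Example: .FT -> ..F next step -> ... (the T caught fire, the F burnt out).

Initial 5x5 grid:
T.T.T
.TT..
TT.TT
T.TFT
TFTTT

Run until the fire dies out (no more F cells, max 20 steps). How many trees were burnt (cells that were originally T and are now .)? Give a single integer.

Answer: 14

Derivation:
Step 1: +6 fires, +2 burnt (F count now 6)
Step 2: +3 fires, +6 burnt (F count now 3)
Step 3: +1 fires, +3 burnt (F count now 1)
Step 4: +1 fires, +1 burnt (F count now 1)
Step 5: +1 fires, +1 burnt (F count now 1)
Step 6: +1 fires, +1 burnt (F count now 1)
Step 7: +1 fires, +1 burnt (F count now 1)
Step 8: +0 fires, +1 burnt (F count now 0)
Fire out after step 8
Initially T: 16, now '.': 23
Total burnt (originally-T cells now '.'): 14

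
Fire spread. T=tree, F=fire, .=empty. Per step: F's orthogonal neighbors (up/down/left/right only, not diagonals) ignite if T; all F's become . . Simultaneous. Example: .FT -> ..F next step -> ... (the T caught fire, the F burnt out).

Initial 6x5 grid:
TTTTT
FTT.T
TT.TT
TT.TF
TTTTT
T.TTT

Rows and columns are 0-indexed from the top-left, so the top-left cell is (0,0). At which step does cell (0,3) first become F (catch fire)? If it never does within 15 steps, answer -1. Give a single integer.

Step 1: cell (0,3)='T' (+6 fires, +2 burnt)
Step 2: cell (0,3)='T' (+8 fires, +6 burnt)
Step 3: cell (0,3)='T' (+6 fires, +8 burnt)
Step 4: cell (0,3)='F' (+4 fires, +6 burnt)
  -> target ignites at step 4
Step 5: cell (0,3)='.' (+0 fires, +4 burnt)
  fire out at step 5

4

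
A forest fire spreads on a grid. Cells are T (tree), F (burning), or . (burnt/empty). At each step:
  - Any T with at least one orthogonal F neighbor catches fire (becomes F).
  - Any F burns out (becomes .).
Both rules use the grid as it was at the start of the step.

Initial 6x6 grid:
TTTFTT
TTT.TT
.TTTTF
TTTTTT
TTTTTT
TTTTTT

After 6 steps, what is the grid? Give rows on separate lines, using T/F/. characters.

Step 1: 5 trees catch fire, 2 burn out
  TTF.FT
  TTT.TF
  .TTTF.
  TTTTTF
  TTTTTT
  TTTTTT
Step 2: 7 trees catch fire, 5 burn out
  TF...F
  TTF.F.
  .TTF..
  TTTTF.
  TTTTTF
  TTTTTT
Step 3: 6 trees catch fire, 7 burn out
  F.....
  TF....
  .TF...
  TTTF..
  TTTTF.
  TTTTTF
Step 4: 5 trees catch fire, 6 burn out
  ......
  F.....
  .F....
  TTF...
  TTTF..
  TTTTF.
Step 5: 3 trees catch fire, 5 burn out
  ......
  ......
  ......
  TF....
  TTF...
  TTTF..
Step 6: 3 trees catch fire, 3 burn out
  ......
  ......
  ......
  F.....
  TF....
  TTF...

......
......
......
F.....
TF....
TTF...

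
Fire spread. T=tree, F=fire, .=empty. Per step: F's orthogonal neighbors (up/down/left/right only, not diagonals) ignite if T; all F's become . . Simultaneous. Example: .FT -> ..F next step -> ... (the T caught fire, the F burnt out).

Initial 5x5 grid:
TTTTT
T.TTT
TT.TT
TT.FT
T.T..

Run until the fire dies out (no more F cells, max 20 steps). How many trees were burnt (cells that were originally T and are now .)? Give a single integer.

Answer: 17

Derivation:
Step 1: +2 fires, +1 burnt (F count now 2)
Step 2: +2 fires, +2 burnt (F count now 2)
Step 3: +3 fires, +2 burnt (F count now 3)
Step 4: +2 fires, +3 burnt (F count now 2)
Step 5: +1 fires, +2 burnt (F count now 1)
Step 6: +1 fires, +1 burnt (F count now 1)
Step 7: +1 fires, +1 burnt (F count now 1)
Step 8: +1 fires, +1 burnt (F count now 1)
Step 9: +2 fires, +1 burnt (F count now 2)
Step 10: +2 fires, +2 burnt (F count now 2)
Step 11: +0 fires, +2 burnt (F count now 0)
Fire out after step 11
Initially T: 18, now '.': 24
Total burnt (originally-T cells now '.'): 17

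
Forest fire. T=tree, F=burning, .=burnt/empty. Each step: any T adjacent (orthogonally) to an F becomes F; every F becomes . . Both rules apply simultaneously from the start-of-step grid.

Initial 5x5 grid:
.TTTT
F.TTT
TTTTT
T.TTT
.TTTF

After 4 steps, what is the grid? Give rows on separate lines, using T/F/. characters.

Step 1: 3 trees catch fire, 2 burn out
  .TTTT
  ..TTT
  FTTTT
  T.TTF
  .TTF.
Step 2: 5 trees catch fire, 3 burn out
  .TTTT
  ..TTT
  .FTTF
  F.TF.
  .TF..
Step 3: 5 trees catch fire, 5 burn out
  .TTTT
  ..TTF
  ..FF.
  ..F..
  .F...
Step 4: 3 trees catch fire, 5 burn out
  .TTTF
  ..FF.
  .....
  .....
  .....

.TTTF
..FF.
.....
.....
.....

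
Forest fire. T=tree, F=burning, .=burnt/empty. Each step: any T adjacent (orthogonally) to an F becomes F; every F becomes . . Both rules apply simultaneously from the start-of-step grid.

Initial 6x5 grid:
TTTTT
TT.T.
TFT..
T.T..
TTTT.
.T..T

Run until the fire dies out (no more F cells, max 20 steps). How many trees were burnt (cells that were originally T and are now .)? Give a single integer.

Step 1: +3 fires, +1 burnt (F count now 3)
Step 2: +4 fires, +3 burnt (F count now 4)
Step 3: +4 fires, +4 burnt (F count now 4)
Step 4: +3 fires, +4 burnt (F count now 3)
Step 5: +3 fires, +3 burnt (F count now 3)
Step 6: +0 fires, +3 burnt (F count now 0)
Fire out after step 6
Initially T: 18, now '.': 29
Total burnt (originally-T cells now '.'): 17

Answer: 17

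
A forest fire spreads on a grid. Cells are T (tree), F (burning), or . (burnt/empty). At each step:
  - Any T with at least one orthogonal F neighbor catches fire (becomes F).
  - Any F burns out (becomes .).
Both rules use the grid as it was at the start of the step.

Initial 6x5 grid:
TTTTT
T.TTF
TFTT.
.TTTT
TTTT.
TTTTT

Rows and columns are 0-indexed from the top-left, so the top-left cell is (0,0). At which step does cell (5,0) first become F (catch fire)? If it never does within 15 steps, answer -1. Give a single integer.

Step 1: cell (5,0)='T' (+5 fires, +2 burnt)
Step 2: cell (5,0)='T' (+6 fires, +5 burnt)
Step 3: cell (5,0)='T' (+6 fires, +6 burnt)
Step 4: cell (5,0)='F' (+5 fires, +6 burnt)
  -> target ignites at step 4
Step 5: cell (5,0)='.' (+1 fires, +5 burnt)
Step 6: cell (5,0)='.' (+1 fires, +1 burnt)
Step 7: cell (5,0)='.' (+0 fires, +1 burnt)
  fire out at step 7

4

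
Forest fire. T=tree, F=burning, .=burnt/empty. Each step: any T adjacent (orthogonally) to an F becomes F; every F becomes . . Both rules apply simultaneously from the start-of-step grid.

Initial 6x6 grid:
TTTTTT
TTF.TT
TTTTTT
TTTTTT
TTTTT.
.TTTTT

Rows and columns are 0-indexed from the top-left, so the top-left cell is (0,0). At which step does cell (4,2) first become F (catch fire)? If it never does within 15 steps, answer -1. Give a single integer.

Step 1: cell (4,2)='T' (+3 fires, +1 burnt)
Step 2: cell (4,2)='T' (+6 fires, +3 burnt)
Step 3: cell (4,2)='F' (+7 fires, +6 burnt)
  -> target ignites at step 3
Step 4: cell (4,2)='.' (+8 fires, +7 burnt)
Step 5: cell (4,2)='.' (+6 fires, +8 burnt)
Step 6: cell (4,2)='.' (+1 fires, +6 burnt)
Step 7: cell (4,2)='.' (+1 fires, +1 burnt)
Step 8: cell (4,2)='.' (+0 fires, +1 burnt)
  fire out at step 8

3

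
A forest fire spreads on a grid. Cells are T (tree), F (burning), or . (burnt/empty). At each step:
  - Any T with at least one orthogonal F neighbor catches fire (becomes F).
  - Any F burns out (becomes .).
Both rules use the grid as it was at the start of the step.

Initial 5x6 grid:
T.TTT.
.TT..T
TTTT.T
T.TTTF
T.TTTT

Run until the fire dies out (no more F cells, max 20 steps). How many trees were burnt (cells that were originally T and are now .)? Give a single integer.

Answer: 20

Derivation:
Step 1: +3 fires, +1 burnt (F count now 3)
Step 2: +3 fires, +3 burnt (F count now 3)
Step 3: +3 fires, +3 burnt (F count now 3)
Step 4: +2 fires, +3 burnt (F count now 2)
Step 5: +2 fires, +2 burnt (F count now 2)
Step 6: +3 fires, +2 burnt (F count now 3)
Step 7: +2 fires, +3 burnt (F count now 2)
Step 8: +2 fires, +2 burnt (F count now 2)
Step 9: +0 fires, +2 burnt (F count now 0)
Fire out after step 9
Initially T: 21, now '.': 29
Total burnt (originally-T cells now '.'): 20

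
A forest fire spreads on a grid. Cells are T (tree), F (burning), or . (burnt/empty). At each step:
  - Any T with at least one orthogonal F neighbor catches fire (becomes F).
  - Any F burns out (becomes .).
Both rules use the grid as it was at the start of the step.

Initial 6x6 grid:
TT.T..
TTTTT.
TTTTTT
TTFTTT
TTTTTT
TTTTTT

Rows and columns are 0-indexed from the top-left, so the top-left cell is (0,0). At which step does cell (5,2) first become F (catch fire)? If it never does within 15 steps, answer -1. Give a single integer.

Step 1: cell (5,2)='T' (+4 fires, +1 burnt)
Step 2: cell (5,2)='F' (+8 fires, +4 burnt)
  -> target ignites at step 2
Step 3: cell (5,2)='.' (+9 fires, +8 burnt)
Step 4: cell (5,2)='.' (+8 fires, +9 burnt)
Step 5: cell (5,2)='.' (+2 fires, +8 burnt)
Step 6: cell (5,2)='.' (+0 fires, +2 burnt)
  fire out at step 6

2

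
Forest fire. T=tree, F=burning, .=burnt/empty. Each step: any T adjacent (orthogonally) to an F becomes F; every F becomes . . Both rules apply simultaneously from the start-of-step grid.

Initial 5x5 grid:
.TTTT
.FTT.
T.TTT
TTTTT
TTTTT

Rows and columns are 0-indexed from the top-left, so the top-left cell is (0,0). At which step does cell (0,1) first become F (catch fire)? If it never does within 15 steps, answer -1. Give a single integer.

Step 1: cell (0,1)='F' (+2 fires, +1 burnt)
  -> target ignites at step 1
Step 2: cell (0,1)='.' (+3 fires, +2 burnt)
Step 3: cell (0,1)='.' (+3 fires, +3 burnt)
Step 4: cell (0,1)='.' (+5 fires, +3 burnt)
Step 5: cell (0,1)='.' (+4 fires, +5 burnt)
Step 6: cell (0,1)='.' (+3 fires, +4 burnt)
Step 7: cell (0,1)='.' (+0 fires, +3 burnt)
  fire out at step 7

1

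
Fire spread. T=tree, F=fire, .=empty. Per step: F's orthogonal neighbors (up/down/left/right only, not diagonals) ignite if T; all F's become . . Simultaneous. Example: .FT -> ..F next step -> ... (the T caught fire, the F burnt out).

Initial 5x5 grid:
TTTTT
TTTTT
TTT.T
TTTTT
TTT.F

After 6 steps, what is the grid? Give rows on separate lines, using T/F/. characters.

Step 1: 1 trees catch fire, 1 burn out
  TTTTT
  TTTTT
  TTT.T
  TTTTF
  TTT..
Step 2: 2 trees catch fire, 1 burn out
  TTTTT
  TTTTT
  TTT.F
  TTTF.
  TTT..
Step 3: 2 trees catch fire, 2 burn out
  TTTTT
  TTTTF
  TTT..
  TTF..
  TTT..
Step 4: 5 trees catch fire, 2 burn out
  TTTTF
  TTTF.
  TTF..
  TF...
  TTF..
Step 5: 5 trees catch fire, 5 burn out
  TTTF.
  TTF..
  TF...
  F....
  TF...
Step 6: 4 trees catch fire, 5 burn out
  TTF..
  TF...
  F....
  .....
  F....

TTF..
TF...
F....
.....
F....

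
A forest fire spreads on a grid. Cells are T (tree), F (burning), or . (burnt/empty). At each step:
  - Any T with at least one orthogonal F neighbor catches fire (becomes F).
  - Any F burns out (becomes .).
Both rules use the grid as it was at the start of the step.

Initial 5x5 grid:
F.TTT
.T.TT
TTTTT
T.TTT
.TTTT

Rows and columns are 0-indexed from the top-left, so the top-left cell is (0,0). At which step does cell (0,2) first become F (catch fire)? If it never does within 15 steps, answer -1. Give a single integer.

Step 1: cell (0,2)='T' (+0 fires, +1 burnt)
  fire out at step 1
Target never catches fire within 15 steps

-1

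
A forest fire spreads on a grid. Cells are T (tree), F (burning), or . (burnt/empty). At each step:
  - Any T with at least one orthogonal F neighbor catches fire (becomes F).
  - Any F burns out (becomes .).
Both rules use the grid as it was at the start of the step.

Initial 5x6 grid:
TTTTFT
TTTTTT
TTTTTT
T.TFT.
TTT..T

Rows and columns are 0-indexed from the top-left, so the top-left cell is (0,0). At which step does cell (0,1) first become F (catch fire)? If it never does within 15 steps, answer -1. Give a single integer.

Step 1: cell (0,1)='T' (+6 fires, +2 burnt)
Step 2: cell (0,1)='T' (+6 fires, +6 burnt)
Step 3: cell (0,1)='F' (+5 fires, +6 burnt)
  -> target ignites at step 3
Step 4: cell (0,1)='.' (+4 fires, +5 burnt)
Step 5: cell (0,1)='.' (+2 fires, +4 burnt)
Step 6: cell (0,1)='.' (+0 fires, +2 burnt)
  fire out at step 6

3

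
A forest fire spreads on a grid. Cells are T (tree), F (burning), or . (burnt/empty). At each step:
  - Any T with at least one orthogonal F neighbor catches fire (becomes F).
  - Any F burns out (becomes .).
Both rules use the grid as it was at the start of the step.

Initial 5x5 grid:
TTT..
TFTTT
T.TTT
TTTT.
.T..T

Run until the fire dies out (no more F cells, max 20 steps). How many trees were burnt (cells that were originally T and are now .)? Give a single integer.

Answer: 16

Derivation:
Step 1: +3 fires, +1 burnt (F count now 3)
Step 2: +5 fires, +3 burnt (F count now 5)
Step 3: +4 fires, +5 burnt (F count now 4)
Step 4: +3 fires, +4 burnt (F count now 3)
Step 5: +1 fires, +3 burnt (F count now 1)
Step 6: +0 fires, +1 burnt (F count now 0)
Fire out after step 6
Initially T: 17, now '.': 24
Total burnt (originally-T cells now '.'): 16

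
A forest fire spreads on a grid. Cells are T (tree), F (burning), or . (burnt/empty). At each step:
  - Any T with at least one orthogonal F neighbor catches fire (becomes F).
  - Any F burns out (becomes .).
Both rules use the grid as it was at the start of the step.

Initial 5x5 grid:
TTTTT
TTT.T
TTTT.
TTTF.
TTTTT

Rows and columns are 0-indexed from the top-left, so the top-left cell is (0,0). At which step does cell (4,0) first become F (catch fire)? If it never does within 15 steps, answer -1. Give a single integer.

Step 1: cell (4,0)='T' (+3 fires, +1 burnt)
Step 2: cell (4,0)='T' (+4 fires, +3 burnt)
Step 3: cell (4,0)='T' (+4 fires, +4 burnt)
Step 4: cell (4,0)='F' (+4 fires, +4 burnt)
  -> target ignites at step 4
Step 5: cell (4,0)='.' (+3 fires, +4 burnt)
Step 6: cell (4,0)='.' (+2 fires, +3 burnt)
Step 7: cell (4,0)='.' (+1 fires, +2 burnt)
Step 8: cell (4,0)='.' (+0 fires, +1 burnt)
  fire out at step 8

4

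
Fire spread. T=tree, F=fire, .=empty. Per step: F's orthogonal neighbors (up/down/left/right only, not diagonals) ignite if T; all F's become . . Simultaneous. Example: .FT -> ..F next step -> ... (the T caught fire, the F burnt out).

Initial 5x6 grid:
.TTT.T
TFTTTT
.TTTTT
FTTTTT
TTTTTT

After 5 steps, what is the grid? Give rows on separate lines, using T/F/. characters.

Step 1: 6 trees catch fire, 2 burn out
  .FTT.T
  F.FTTT
  .FTTTT
  .FTTTT
  FTTTTT
Step 2: 5 trees catch fire, 6 burn out
  ..FT.T
  ...FTT
  ..FTTT
  ..FTTT
  .FTTTT
Step 3: 5 trees catch fire, 5 burn out
  ...F.T
  ....FT
  ...FTT
  ...FTT
  ..FTTT
Step 4: 4 trees catch fire, 5 burn out
  .....T
  .....F
  ....FT
  ....FT
  ...FTT
Step 5: 4 trees catch fire, 4 burn out
  .....F
  ......
  .....F
  .....F
  ....FT

.....F
......
.....F
.....F
....FT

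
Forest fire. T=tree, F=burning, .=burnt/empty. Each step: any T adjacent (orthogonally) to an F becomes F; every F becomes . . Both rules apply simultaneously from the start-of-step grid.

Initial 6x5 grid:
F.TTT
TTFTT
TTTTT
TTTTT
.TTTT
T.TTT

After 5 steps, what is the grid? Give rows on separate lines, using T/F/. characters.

Step 1: 5 trees catch fire, 2 burn out
  ..FTT
  FF.FT
  TTFTT
  TTTTT
  .TTTT
  T.TTT
Step 2: 6 trees catch fire, 5 burn out
  ...FT
  ....F
  FF.FT
  TTFTT
  .TTTT
  T.TTT
Step 3: 6 trees catch fire, 6 burn out
  ....F
  .....
  ....F
  FF.FT
  .TFTT
  T.TTT
Step 4: 4 trees catch fire, 6 burn out
  .....
  .....
  .....
  ....F
  .F.FT
  T.FTT
Step 5: 2 trees catch fire, 4 burn out
  .....
  .....
  .....
  .....
  ....F
  T..FT

.....
.....
.....
.....
....F
T..FT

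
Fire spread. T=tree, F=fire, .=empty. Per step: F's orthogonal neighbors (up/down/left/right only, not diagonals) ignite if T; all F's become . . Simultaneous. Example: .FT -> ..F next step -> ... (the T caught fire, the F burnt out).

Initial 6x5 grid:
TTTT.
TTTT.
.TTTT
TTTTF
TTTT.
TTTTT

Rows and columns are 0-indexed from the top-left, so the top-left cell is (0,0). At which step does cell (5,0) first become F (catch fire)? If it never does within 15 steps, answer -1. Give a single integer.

Step 1: cell (5,0)='T' (+2 fires, +1 burnt)
Step 2: cell (5,0)='T' (+3 fires, +2 burnt)
Step 3: cell (5,0)='T' (+5 fires, +3 burnt)
Step 4: cell (5,0)='T' (+7 fires, +5 burnt)
Step 5: cell (5,0)='T' (+4 fires, +7 burnt)
Step 6: cell (5,0)='F' (+3 fires, +4 burnt)
  -> target ignites at step 6
Step 7: cell (5,0)='.' (+1 fires, +3 burnt)
Step 8: cell (5,0)='.' (+0 fires, +1 burnt)
  fire out at step 8

6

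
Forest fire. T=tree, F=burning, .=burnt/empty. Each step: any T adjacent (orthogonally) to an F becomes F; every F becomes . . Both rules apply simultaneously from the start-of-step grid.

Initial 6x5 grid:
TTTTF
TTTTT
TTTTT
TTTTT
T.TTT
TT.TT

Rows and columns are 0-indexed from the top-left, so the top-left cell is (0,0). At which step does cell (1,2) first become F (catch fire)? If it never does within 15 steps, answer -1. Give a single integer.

Step 1: cell (1,2)='T' (+2 fires, +1 burnt)
Step 2: cell (1,2)='T' (+3 fires, +2 burnt)
Step 3: cell (1,2)='F' (+4 fires, +3 burnt)
  -> target ignites at step 3
Step 4: cell (1,2)='.' (+5 fires, +4 burnt)
Step 5: cell (1,2)='.' (+5 fires, +5 burnt)
Step 6: cell (1,2)='.' (+4 fires, +5 burnt)
Step 7: cell (1,2)='.' (+1 fires, +4 burnt)
Step 8: cell (1,2)='.' (+1 fires, +1 burnt)
Step 9: cell (1,2)='.' (+1 fires, +1 burnt)
Step 10: cell (1,2)='.' (+1 fires, +1 burnt)
Step 11: cell (1,2)='.' (+0 fires, +1 burnt)
  fire out at step 11

3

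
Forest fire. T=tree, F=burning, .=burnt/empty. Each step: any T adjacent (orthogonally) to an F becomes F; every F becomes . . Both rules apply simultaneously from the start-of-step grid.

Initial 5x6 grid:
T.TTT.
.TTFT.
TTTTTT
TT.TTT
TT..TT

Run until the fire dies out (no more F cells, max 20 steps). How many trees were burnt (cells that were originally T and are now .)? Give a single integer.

Answer: 21

Derivation:
Step 1: +4 fires, +1 burnt (F count now 4)
Step 2: +6 fires, +4 burnt (F count now 6)
Step 3: +3 fires, +6 burnt (F count now 3)
Step 4: +4 fires, +3 burnt (F count now 4)
Step 5: +3 fires, +4 burnt (F count now 3)
Step 6: +1 fires, +3 burnt (F count now 1)
Step 7: +0 fires, +1 burnt (F count now 0)
Fire out after step 7
Initially T: 22, now '.': 29
Total burnt (originally-T cells now '.'): 21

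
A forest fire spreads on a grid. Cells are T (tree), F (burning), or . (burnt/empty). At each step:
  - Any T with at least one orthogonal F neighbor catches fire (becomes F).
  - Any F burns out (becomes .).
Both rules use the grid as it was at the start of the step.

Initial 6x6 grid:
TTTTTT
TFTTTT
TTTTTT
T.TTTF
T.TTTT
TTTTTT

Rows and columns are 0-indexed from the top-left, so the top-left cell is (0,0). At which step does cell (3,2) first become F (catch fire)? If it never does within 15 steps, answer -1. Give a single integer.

Step 1: cell (3,2)='T' (+7 fires, +2 burnt)
Step 2: cell (3,2)='T' (+10 fires, +7 burnt)
Step 3: cell (3,2)='F' (+8 fires, +10 burnt)
  -> target ignites at step 3
Step 4: cell (3,2)='.' (+4 fires, +8 burnt)
Step 5: cell (3,2)='.' (+2 fires, +4 burnt)
Step 6: cell (3,2)='.' (+1 fires, +2 burnt)
Step 7: cell (3,2)='.' (+0 fires, +1 burnt)
  fire out at step 7

3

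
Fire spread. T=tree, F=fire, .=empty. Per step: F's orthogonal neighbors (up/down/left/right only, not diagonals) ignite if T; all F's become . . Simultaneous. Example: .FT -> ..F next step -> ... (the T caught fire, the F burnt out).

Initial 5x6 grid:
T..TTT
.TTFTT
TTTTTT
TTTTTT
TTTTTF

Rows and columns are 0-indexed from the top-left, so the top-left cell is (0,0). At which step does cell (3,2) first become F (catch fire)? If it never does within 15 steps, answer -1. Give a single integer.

Step 1: cell (3,2)='T' (+6 fires, +2 burnt)
Step 2: cell (3,2)='T' (+9 fires, +6 burnt)
Step 3: cell (3,2)='F' (+4 fires, +9 burnt)
  -> target ignites at step 3
Step 4: cell (3,2)='.' (+3 fires, +4 burnt)
Step 5: cell (3,2)='.' (+2 fires, +3 burnt)
Step 6: cell (3,2)='.' (+0 fires, +2 burnt)
  fire out at step 6

3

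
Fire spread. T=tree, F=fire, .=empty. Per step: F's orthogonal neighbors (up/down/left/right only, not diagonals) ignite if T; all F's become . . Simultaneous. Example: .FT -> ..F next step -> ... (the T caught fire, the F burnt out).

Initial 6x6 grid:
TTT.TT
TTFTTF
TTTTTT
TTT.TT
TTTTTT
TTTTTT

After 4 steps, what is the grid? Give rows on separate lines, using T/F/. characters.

Step 1: 7 trees catch fire, 2 burn out
  TTF.TF
  TF.FF.
  TTFTTF
  TTT.TT
  TTTTTT
  TTTTTT
Step 2: 8 trees catch fire, 7 burn out
  TF..F.
  F.....
  TF.FF.
  TTF.TF
  TTTTTT
  TTTTTT
Step 3: 6 trees catch fire, 8 burn out
  F.....
  ......
  F.....
  TF..F.
  TTFTTF
  TTTTTT
Step 4: 6 trees catch fire, 6 burn out
  ......
  ......
  ......
  F.....
  TF.FF.
  TTFTTF

......
......
......
F.....
TF.FF.
TTFTTF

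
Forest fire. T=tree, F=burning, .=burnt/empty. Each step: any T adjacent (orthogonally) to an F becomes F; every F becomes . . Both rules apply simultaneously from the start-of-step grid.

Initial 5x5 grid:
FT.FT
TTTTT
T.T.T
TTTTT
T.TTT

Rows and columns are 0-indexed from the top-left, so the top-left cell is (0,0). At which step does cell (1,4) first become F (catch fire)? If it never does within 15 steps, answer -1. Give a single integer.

Step 1: cell (1,4)='T' (+4 fires, +2 burnt)
Step 2: cell (1,4)='F' (+4 fires, +4 burnt)
  -> target ignites at step 2
Step 3: cell (1,4)='.' (+3 fires, +4 burnt)
Step 4: cell (1,4)='.' (+4 fires, +3 burnt)
Step 5: cell (1,4)='.' (+3 fires, +4 burnt)
Step 6: cell (1,4)='.' (+1 fires, +3 burnt)
Step 7: cell (1,4)='.' (+0 fires, +1 burnt)
  fire out at step 7

2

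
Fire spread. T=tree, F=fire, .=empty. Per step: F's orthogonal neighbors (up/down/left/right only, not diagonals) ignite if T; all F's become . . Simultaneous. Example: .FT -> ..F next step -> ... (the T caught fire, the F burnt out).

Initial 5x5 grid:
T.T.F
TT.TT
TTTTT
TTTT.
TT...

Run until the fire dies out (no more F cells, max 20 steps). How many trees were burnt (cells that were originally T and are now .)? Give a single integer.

Answer: 16

Derivation:
Step 1: +1 fires, +1 burnt (F count now 1)
Step 2: +2 fires, +1 burnt (F count now 2)
Step 3: +1 fires, +2 burnt (F count now 1)
Step 4: +2 fires, +1 burnt (F count now 2)
Step 5: +2 fires, +2 burnt (F count now 2)
Step 6: +3 fires, +2 burnt (F count now 3)
Step 7: +3 fires, +3 burnt (F count now 3)
Step 8: +2 fires, +3 burnt (F count now 2)
Step 9: +0 fires, +2 burnt (F count now 0)
Fire out after step 9
Initially T: 17, now '.': 24
Total burnt (originally-T cells now '.'): 16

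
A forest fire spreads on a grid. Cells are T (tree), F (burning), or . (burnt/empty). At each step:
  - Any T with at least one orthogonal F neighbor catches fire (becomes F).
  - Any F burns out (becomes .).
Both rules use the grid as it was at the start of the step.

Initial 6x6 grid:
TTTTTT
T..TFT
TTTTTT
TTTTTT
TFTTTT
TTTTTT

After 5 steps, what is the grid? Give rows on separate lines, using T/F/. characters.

Step 1: 8 trees catch fire, 2 burn out
  TTTTFT
  T..F.F
  TTTTFT
  TFTTTT
  F.FTTT
  TFTTTT
Step 2: 11 trees catch fire, 8 burn out
  TTTF.F
  T.....
  TFTF.F
  F.FTFT
  ...FTT
  F.FTTT
Step 3: 7 trees catch fire, 11 burn out
  TTF...
  T.....
  F.F...
  ...F.F
  ....FT
  ...FTT
Step 4: 4 trees catch fire, 7 burn out
  TF....
  F.....
  ......
  ......
  .....F
  ....FT
Step 5: 2 trees catch fire, 4 burn out
  F.....
  ......
  ......
  ......
  ......
  .....F

F.....
......
......
......
......
.....F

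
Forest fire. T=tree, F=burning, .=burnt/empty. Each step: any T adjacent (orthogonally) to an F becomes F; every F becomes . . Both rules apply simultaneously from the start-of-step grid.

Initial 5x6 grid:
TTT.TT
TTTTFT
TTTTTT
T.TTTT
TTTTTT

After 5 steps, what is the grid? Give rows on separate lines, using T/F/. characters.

Step 1: 4 trees catch fire, 1 burn out
  TTT.FT
  TTTF.F
  TTTTFT
  T.TTTT
  TTTTTT
Step 2: 5 trees catch fire, 4 burn out
  TTT..F
  TTF...
  TTTF.F
  T.TTFT
  TTTTTT
Step 3: 6 trees catch fire, 5 burn out
  TTF...
  TF....
  TTF...
  T.TF.F
  TTTTFT
Step 4: 6 trees catch fire, 6 burn out
  TF....
  F.....
  TF....
  T.F...
  TTTF.F
Step 5: 3 trees catch fire, 6 burn out
  F.....
  ......
  F.....
  T.....
  TTF...

F.....
......
F.....
T.....
TTF...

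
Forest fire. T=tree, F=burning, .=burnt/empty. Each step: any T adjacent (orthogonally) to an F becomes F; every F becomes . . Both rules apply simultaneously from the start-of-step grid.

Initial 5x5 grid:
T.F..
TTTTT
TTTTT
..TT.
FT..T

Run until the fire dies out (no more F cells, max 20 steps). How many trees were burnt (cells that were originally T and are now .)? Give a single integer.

Answer: 14

Derivation:
Step 1: +2 fires, +2 burnt (F count now 2)
Step 2: +3 fires, +2 burnt (F count now 3)
Step 3: +5 fires, +3 burnt (F count now 5)
Step 4: +4 fires, +5 burnt (F count now 4)
Step 5: +0 fires, +4 burnt (F count now 0)
Fire out after step 5
Initially T: 15, now '.': 24
Total burnt (originally-T cells now '.'): 14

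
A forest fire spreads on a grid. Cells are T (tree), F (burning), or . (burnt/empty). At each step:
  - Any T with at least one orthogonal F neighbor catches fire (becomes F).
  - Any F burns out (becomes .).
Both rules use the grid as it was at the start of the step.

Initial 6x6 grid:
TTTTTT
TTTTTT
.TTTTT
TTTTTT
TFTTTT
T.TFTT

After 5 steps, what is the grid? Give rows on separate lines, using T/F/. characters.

Step 1: 6 trees catch fire, 2 burn out
  TTTTTT
  TTTTTT
  .TTTTT
  TFTTTT
  F.FFTT
  T.F.FT
Step 2: 7 trees catch fire, 6 burn out
  TTTTTT
  TTTTTT
  .FTTTT
  F.FFTT
  ....FT
  F....F
Step 3: 5 trees catch fire, 7 burn out
  TTTTTT
  TFTTTT
  ..FFTT
  ....FT
  .....F
  ......
Step 4: 6 trees catch fire, 5 burn out
  TFTTTT
  F.FFTT
  ....FT
  .....F
  ......
  ......
Step 5: 5 trees catch fire, 6 burn out
  F.FFTT
  ....FT
  .....F
  ......
  ......
  ......

F.FFTT
....FT
.....F
......
......
......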